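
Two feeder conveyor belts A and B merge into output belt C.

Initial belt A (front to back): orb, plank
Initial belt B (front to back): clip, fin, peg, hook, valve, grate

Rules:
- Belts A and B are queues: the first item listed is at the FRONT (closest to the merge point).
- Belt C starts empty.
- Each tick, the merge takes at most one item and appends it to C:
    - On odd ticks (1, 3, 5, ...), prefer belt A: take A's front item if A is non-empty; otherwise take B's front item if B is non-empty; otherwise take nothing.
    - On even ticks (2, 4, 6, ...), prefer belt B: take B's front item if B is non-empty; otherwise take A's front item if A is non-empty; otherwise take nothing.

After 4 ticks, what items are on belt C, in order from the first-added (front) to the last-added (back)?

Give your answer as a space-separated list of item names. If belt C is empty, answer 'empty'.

Answer: orb clip plank fin

Derivation:
Tick 1: prefer A, take orb from A; A=[plank] B=[clip,fin,peg,hook,valve,grate] C=[orb]
Tick 2: prefer B, take clip from B; A=[plank] B=[fin,peg,hook,valve,grate] C=[orb,clip]
Tick 3: prefer A, take plank from A; A=[-] B=[fin,peg,hook,valve,grate] C=[orb,clip,plank]
Tick 4: prefer B, take fin from B; A=[-] B=[peg,hook,valve,grate] C=[orb,clip,plank,fin]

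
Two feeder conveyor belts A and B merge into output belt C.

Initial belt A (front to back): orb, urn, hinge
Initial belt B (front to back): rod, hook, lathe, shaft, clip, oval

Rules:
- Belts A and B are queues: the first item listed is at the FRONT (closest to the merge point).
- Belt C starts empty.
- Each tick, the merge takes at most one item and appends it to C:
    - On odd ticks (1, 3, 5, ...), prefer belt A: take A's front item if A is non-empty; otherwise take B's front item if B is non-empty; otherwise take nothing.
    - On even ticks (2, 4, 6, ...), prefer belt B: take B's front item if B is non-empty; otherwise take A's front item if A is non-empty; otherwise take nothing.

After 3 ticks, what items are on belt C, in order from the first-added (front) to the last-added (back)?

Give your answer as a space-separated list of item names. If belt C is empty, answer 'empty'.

Tick 1: prefer A, take orb from A; A=[urn,hinge] B=[rod,hook,lathe,shaft,clip,oval] C=[orb]
Tick 2: prefer B, take rod from B; A=[urn,hinge] B=[hook,lathe,shaft,clip,oval] C=[orb,rod]
Tick 3: prefer A, take urn from A; A=[hinge] B=[hook,lathe,shaft,clip,oval] C=[orb,rod,urn]

Answer: orb rod urn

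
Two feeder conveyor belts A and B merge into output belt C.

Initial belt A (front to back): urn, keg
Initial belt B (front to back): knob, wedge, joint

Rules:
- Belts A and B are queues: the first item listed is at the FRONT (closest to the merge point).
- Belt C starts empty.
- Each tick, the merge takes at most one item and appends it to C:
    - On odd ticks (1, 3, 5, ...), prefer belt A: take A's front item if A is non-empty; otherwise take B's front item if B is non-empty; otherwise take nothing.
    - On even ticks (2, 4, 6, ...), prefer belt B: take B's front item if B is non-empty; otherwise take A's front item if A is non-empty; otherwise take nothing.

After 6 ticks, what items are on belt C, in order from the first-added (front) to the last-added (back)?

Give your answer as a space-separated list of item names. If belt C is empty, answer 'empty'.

Answer: urn knob keg wedge joint

Derivation:
Tick 1: prefer A, take urn from A; A=[keg] B=[knob,wedge,joint] C=[urn]
Tick 2: prefer B, take knob from B; A=[keg] B=[wedge,joint] C=[urn,knob]
Tick 3: prefer A, take keg from A; A=[-] B=[wedge,joint] C=[urn,knob,keg]
Tick 4: prefer B, take wedge from B; A=[-] B=[joint] C=[urn,knob,keg,wedge]
Tick 5: prefer A, take joint from B; A=[-] B=[-] C=[urn,knob,keg,wedge,joint]
Tick 6: prefer B, both empty, nothing taken; A=[-] B=[-] C=[urn,knob,keg,wedge,joint]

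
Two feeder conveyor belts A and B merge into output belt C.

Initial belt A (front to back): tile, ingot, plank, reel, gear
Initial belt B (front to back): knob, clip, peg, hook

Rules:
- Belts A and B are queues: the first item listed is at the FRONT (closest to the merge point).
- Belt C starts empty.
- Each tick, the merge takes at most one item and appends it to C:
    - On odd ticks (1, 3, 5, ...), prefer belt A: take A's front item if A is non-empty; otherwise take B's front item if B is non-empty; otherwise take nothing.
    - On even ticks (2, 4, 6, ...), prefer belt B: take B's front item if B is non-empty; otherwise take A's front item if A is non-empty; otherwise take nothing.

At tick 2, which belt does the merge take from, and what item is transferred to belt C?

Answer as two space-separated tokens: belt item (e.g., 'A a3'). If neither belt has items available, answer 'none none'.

Answer: B knob

Derivation:
Tick 1: prefer A, take tile from A; A=[ingot,plank,reel,gear] B=[knob,clip,peg,hook] C=[tile]
Tick 2: prefer B, take knob from B; A=[ingot,plank,reel,gear] B=[clip,peg,hook] C=[tile,knob]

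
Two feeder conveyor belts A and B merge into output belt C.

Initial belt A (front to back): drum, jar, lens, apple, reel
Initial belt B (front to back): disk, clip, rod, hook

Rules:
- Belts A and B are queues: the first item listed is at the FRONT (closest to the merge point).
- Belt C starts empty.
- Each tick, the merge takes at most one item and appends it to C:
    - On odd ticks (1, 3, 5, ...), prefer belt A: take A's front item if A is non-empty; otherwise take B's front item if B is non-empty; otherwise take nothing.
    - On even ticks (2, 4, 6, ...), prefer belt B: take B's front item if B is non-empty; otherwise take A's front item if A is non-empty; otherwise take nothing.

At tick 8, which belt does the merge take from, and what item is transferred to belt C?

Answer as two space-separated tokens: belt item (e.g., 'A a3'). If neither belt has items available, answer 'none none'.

Answer: B hook

Derivation:
Tick 1: prefer A, take drum from A; A=[jar,lens,apple,reel] B=[disk,clip,rod,hook] C=[drum]
Tick 2: prefer B, take disk from B; A=[jar,lens,apple,reel] B=[clip,rod,hook] C=[drum,disk]
Tick 3: prefer A, take jar from A; A=[lens,apple,reel] B=[clip,rod,hook] C=[drum,disk,jar]
Tick 4: prefer B, take clip from B; A=[lens,apple,reel] B=[rod,hook] C=[drum,disk,jar,clip]
Tick 5: prefer A, take lens from A; A=[apple,reel] B=[rod,hook] C=[drum,disk,jar,clip,lens]
Tick 6: prefer B, take rod from B; A=[apple,reel] B=[hook] C=[drum,disk,jar,clip,lens,rod]
Tick 7: prefer A, take apple from A; A=[reel] B=[hook] C=[drum,disk,jar,clip,lens,rod,apple]
Tick 8: prefer B, take hook from B; A=[reel] B=[-] C=[drum,disk,jar,clip,lens,rod,apple,hook]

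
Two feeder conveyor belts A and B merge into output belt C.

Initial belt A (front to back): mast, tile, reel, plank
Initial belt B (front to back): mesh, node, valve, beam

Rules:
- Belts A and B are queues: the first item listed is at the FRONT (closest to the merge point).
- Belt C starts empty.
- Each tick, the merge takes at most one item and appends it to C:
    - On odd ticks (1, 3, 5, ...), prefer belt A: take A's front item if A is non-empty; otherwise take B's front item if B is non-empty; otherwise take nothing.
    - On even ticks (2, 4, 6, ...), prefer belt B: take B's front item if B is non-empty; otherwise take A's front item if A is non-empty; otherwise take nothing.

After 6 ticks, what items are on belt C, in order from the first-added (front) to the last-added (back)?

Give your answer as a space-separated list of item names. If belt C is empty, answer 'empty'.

Answer: mast mesh tile node reel valve

Derivation:
Tick 1: prefer A, take mast from A; A=[tile,reel,plank] B=[mesh,node,valve,beam] C=[mast]
Tick 2: prefer B, take mesh from B; A=[tile,reel,plank] B=[node,valve,beam] C=[mast,mesh]
Tick 3: prefer A, take tile from A; A=[reel,plank] B=[node,valve,beam] C=[mast,mesh,tile]
Tick 4: prefer B, take node from B; A=[reel,plank] B=[valve,beam] C=[mast,mesh,tile,node]
Tick 5: prefer A, take reel from A; A=[plank] B=[valve,beam] C=[mast,mesh,tile,node,reel]
Tick 6: prefer B, take valve from B; A=[plank] B=[beam] C=[mast,mesh,tile,node,reel,valve]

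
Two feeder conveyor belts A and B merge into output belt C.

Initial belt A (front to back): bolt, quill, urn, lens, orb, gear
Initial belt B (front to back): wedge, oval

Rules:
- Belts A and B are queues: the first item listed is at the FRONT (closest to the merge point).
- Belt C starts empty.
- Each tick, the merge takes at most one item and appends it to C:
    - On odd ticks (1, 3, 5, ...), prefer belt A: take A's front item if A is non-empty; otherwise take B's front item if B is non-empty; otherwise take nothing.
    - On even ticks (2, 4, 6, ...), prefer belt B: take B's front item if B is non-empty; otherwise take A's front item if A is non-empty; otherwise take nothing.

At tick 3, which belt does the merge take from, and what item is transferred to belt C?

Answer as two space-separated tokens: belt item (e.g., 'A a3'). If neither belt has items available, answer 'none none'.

Tick 1: prefer A, take bolt from A; A=[quill,urn,lens,orb,gear] B=[wedge,oval] C=[bolt]
Tick 2: prefer B, take wedge from B; A=[quill,urn,lens,orb,gear] B=[oval] C=[bolt,wedge]
Tick 3: prefer A, take quill from A; A=[urn,lens,orb,gear] B=[oval] C=[bolt,wedge,quill]

Answer: A quill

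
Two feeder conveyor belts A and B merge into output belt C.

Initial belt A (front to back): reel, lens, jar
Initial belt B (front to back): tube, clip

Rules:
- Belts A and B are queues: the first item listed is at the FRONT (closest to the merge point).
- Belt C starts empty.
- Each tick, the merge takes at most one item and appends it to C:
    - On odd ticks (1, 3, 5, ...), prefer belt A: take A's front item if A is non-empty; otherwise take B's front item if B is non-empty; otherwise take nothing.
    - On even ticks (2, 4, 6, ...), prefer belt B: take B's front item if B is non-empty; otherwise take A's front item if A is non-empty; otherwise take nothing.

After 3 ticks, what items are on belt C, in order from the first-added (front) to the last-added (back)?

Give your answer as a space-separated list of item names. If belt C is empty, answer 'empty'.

Answer: reel tube lens

Derivation:
Tick 1: prefer A, take reel from A; A=[lens,jar] B=[tube,clip] C=[reel]
Tick 2: prefer B, take tube from B; A=[lens,jar] B=[clip] C=[reel,tube]
Tick 3: prefer A, take lens from A; A=[jar] B=[clip] C=[reel,tube,lens]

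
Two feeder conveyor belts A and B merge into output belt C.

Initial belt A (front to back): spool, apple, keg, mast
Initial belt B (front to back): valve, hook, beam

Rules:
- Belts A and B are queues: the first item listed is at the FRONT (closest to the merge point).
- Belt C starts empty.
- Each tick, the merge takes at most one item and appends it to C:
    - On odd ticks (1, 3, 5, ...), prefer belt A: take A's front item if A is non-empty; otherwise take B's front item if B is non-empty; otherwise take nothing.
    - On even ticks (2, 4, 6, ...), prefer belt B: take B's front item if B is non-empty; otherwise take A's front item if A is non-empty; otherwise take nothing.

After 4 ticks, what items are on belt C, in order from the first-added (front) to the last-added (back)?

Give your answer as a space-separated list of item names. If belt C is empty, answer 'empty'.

Answer: spool valve apple hook

Derivation:
Tick 1: prefer A, take spool from A; A=[apple,keg,mast] B=[valve,hook,beam] C=[spool]
Tick 2: prefer B, take valve from B; A=[apple,keg,mast] B=[hook,beam] C=[spool,valve]
Tick 3: prefer A, take apple from A; A=[keg,mast] B=[hook,beam] C=[spool,valve,apple]
Tick 4: prefer B, take hook from B; A=[keg,mast] B=[beam] C=[spool,valve,apple,hook]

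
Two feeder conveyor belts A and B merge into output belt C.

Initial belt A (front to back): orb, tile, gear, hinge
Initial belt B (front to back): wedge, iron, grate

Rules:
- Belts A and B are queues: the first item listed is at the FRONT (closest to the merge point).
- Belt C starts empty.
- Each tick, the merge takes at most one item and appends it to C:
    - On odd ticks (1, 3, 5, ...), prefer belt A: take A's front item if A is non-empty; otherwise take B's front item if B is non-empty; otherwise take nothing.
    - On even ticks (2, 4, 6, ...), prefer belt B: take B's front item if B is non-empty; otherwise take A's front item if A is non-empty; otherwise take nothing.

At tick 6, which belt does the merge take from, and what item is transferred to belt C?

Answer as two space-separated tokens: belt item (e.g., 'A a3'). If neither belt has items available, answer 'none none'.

Tick 1: prefer A, take orb from A; A=[tile,gear,hinge] B=[wedge,iron,grate] C=[orb]
Tick 2: prefer B, take wedge from B; A=[tile,gear,hinge] B=[iron,grate] C=[orb,wedge]
Tick 3: prefer A, take tile from A; A=[gear,hinge] B=[iron,grate] C=[orb,wedge,tile]
Tick 4: prefer B, take iron from B; A=[gear,hinge] B=[grate] C=[orb,wedge,tile,iron]
Tick 5: prefer A, take gear from A; A=[hinge] B=[grate] C=[orb,wedge,tile,iron,gear]
Tick 6: prefer B, take grate from B; A=[hinge] B=[-] C=[orb,wedge,tile,iron,gear,grate]

Answer: B grate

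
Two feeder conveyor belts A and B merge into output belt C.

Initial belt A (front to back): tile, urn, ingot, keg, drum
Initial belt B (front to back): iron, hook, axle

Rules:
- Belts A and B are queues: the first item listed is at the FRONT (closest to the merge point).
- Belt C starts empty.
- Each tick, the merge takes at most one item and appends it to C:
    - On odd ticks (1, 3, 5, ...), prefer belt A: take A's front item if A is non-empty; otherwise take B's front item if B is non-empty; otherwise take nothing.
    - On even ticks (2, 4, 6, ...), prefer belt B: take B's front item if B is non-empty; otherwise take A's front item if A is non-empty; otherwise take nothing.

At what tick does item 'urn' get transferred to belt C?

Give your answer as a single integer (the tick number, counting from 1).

Tick 1: prefer A, take tile from A; A=[urn,ingot,keg,drum] B=[iron,hook,axle] C=[tile]
Tick 2: prefer B, take iron from B; A=[urn,ingot,keg,drum] B=[hook,axle] C=[tile,iron]
Tick 3: prefer A, take urn from A; A=[ingot,keg,drum] B=[hook,axle] C=[tile,iron,urn]

Answer: 3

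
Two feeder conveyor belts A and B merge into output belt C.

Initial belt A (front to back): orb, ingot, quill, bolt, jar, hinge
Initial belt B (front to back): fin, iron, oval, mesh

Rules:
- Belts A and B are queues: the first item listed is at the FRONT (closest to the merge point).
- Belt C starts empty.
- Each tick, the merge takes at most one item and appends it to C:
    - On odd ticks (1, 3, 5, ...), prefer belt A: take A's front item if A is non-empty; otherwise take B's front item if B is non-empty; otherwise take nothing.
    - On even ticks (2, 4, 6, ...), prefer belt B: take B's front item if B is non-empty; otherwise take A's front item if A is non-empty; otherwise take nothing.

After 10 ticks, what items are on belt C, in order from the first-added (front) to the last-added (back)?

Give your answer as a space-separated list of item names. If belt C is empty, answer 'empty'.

Answer: orb fin ingot iron quill oval bolt mesh jar hinge

Derivation:
Tick 1: prefer A, take orb from A; A=[ingot,quill,bolt,jar,hinge] B=[fin,iron,oval,mesh] C=[orb]
Tick 2: prefer B, take fin from B; A=[ingot,quill,bolt,jar,hinge] B=[iron,oval,mesh] C=[orb,fin]
Tick 3: prefer A, take ingot from A; A=[quill,bolt,jar,hinge] B=[iron,oval,mesh] C=[orb,fin,ingot]
Tick 4: prefer B, take iron from B; A=[quill,bolt,jar,hinge] B=[oval,mesh] C=[orb,fin,ingot,iron]
Tick 5: prefer A, take quill from A; A=[bolt,jar,hinge] B=[oval,mesh] C=[orb,fin,ingot,iron,quill]
Tick 6: prefer B, take oval from B; A=[bolt,jar,hinge] B=[mesh] C=[orb,fin,ingot,iron,quill,oval]
Tick 7: prefer A, take bolt from A; A=[jar,hinge] B=[mesh] C=[orb,fin,ingot,iron,quill,oval,bolt]
Tick 8: prefer B, take mesh from B; A=[jar,hinge] B=[-] C=[orb,fin,ingot,iron,quill,oval,bolt,mesh]
Tick 9: prefer A, take jar from A; A=[hinge] B=[-] C=[orb,fin,ingot,iron,quill,oval,bolt,mesh,jar]
Tick 10: prefer B, take hinge from A; A=[-] B=[-] C=[orb,fin,ingot,iron,quill,oval,bolt,mesh,jar,hinge]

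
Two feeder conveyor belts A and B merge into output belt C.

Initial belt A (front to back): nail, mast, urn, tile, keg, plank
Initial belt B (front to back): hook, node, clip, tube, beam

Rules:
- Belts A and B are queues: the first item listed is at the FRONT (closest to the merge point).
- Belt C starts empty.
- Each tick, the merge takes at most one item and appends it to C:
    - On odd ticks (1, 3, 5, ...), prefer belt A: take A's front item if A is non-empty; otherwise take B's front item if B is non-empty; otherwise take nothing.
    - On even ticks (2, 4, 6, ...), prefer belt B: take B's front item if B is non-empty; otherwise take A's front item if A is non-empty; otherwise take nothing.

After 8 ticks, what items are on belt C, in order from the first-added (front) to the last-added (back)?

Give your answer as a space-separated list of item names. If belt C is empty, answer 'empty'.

Tick 1: prefer A, take nail from A; A=[mast,urn,tile,keg,plank] B=[hook,node,clip,tube,beam] C=[nail]
Tick 2: prefer B, take hook from B; A=[mast,urn,tile,keg,plank] B=[node,clip,tube,beam] C=[nail,hook]
Tick 3: prefer A, take mast from A; A=[urn,tile,keg,plank] B=[node,clip,tube,beam] C=[nail,hook,mast]
Tick 4: prefer B, take node from B; A=[urn,tile,keg,plank] B=[clip,tube,beam] C=[nail,hook,mast,node]
Tick 5: prefer A, take urn from A; A=[tile,keg,plank] B=[clip,tube,beam] C=[nail,hook,mast,node,urn]
Tick 6: prefer B, take clip from B; A=[tile,keg,plank] B=[tube,beam] C=[nail,hook,mast,node,urn,clip]
Tick 7: prefer A, take tile from A; A=[keg,plank] B=[tube,beam] C=[nail,hook,mast,node,urn,clip,tile]
Tick 8: prefer B, take tube from B; A=[keg,plank] B=[beam] C=[nail,hook,mast,node,urn,clip,tile,tube]

Answer: nail hook mast node urn clip tile tube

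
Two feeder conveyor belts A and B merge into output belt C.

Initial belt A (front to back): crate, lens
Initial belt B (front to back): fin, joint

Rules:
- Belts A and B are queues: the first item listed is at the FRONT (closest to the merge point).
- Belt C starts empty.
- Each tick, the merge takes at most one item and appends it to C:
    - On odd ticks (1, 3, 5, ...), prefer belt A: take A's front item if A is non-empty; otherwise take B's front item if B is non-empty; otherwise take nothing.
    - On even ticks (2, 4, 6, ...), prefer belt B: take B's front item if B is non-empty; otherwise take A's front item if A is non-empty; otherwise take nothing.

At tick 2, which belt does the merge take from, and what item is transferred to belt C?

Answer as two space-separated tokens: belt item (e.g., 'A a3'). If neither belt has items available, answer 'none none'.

Tick 1: prefer A, take crate from A; A=[lens] B=[fin,joint] C=[crate]
Tick 2: prefer B, take fin from B; A=[lens] B=[joint] C=[crate,fin]

Answer: B fin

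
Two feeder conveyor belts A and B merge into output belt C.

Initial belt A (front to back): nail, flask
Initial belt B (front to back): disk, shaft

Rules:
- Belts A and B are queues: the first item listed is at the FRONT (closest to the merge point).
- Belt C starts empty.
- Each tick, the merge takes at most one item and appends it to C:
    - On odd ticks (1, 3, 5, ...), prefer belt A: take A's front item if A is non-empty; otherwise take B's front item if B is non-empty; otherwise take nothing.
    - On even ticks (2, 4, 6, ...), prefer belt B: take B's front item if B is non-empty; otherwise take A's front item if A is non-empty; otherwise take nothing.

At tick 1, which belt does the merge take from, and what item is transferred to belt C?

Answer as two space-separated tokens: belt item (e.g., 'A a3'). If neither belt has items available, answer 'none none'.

Answer: A nail

Derivation:
Tick 1: prefer A, take nail from A; A=[flask] B=[disk,shaft] C=[nail]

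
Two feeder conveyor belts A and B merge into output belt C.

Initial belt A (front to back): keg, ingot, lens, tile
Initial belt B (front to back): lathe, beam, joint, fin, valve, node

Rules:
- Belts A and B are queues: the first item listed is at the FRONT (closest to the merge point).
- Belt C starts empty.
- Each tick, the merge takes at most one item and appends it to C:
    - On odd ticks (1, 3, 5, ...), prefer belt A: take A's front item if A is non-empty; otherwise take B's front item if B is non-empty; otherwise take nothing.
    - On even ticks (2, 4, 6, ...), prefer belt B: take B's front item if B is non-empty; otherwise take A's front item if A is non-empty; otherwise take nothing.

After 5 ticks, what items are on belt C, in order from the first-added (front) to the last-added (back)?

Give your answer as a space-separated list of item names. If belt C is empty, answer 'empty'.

Tick 1: prefer A, take keg from A; A=[ingot,lens,tile] B=[lathe,beam,joint,fin,valve,node] C=[keg]
Tick 2: prefer B, take lathe from B; A=[ingot,lens,tile] B=[beam,joint,fin,valve,node] C=[keg,lathe]
Tick 3: prefer A, take ingot from A; A=[lens,tile] B=[beam,joint,fin,valve,node] C=[keg,lathe,ingot]
Tick 4: prefer B, take beam from B; A=[lens,tile] B=[joint,fin,valve,node] C=[keg,lathe,ingot,beam]
Tick 5: prefer A, take lens from A; A=[tile] B=[joint,fin,valve,node] C=[keg,lathe,ingot,beam,lens]

Answer: keg lathe ingot beam lens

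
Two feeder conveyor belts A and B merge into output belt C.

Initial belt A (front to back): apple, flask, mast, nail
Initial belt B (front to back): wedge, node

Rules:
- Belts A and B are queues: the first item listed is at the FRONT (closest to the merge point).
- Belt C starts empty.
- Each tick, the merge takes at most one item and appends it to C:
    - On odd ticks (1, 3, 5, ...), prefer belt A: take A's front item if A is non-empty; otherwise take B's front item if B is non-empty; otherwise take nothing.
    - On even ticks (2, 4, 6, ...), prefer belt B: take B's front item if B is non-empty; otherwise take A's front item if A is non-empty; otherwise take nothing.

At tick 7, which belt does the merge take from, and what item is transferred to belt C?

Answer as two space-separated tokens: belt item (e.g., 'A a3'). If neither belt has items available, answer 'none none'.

Answer: none none

Derivation:
Tick 1: prefer A, take apple from A; A=[flask,mast,nail] B=[wedge,node] C=[apple]
Tick 2: prefer B, take wedge from B; A=[flask,mast,nail] B=[node] C=[apple,wedge]
Tick 3: prefer A, take flask from A; A=[mast,nail] B=[node] C=[apple,wedge,flask]
Tick 4: prefer B, take node from B; A=[mast,nail] B=[-] C=[apple,wedge,flask,node]
Tick 5: prefer A, take mast from A; A=[nail] B=[-] C=[apple,wedge,flask,node,mast]
Tick 6: prefer B, take nail from A; A=[-] B=[-] C=[apple,wedge,flask,node,mast,nail]
Tick 7: prefer A, both empty, nothing taken; A=[-] B=[-] C=[apple,wedge,flask,node,mast,nail]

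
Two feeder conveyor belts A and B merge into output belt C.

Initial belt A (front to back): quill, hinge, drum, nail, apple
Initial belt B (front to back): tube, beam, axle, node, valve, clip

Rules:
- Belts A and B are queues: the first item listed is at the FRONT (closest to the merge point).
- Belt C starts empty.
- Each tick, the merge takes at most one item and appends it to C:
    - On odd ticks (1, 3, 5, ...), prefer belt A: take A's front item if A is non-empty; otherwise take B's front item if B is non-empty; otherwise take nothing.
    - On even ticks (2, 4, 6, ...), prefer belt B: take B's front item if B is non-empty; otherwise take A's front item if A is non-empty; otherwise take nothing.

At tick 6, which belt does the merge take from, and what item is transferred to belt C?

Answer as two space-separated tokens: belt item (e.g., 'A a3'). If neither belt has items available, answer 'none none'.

Tick 1: prefer A, take quill from A; A=[hinge,drum,nail,apple] B=[tube,beam,axle,node,valve,clip] C=[quill]
Tick 2: prefer B, take tube from B; A=[hinge,drum,nail,apple] B=[beam,axle,node,valve,clip] C=[quill,tube]
Tick 3: prefer A, take hinge from A; A=[drum,nail,apple] B=[beam,axle,node,valve,clip] C=[quill,tube,hinge]
Tick 4: prefer B, take beam from B; A=[drum,nail,apple] B=[axle,node,valve,clip] C=[quill,tube,hinge,beam]
Tick 5: prefer A, take drum from A; A=[nail,apple] B=[axle,node,valve,clip] C=[quill,tube,hinge,beam,drum]
Tick 6: prefer B, take axle from B; A=[nail,apple] B=[node,valve,clip] C=[quill,tube,hinge,beam,drum,axle]

Answer: B axle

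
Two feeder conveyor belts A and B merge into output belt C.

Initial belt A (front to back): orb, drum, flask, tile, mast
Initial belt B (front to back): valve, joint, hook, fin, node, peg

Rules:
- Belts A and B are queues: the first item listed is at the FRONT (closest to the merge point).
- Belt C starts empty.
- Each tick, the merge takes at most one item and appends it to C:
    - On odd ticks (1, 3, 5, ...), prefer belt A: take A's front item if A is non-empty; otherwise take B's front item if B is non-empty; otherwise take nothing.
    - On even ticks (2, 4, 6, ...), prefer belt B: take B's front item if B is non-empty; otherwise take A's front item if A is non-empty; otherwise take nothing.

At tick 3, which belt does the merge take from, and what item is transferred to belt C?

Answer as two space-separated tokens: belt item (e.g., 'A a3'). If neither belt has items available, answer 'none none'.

Tick 1: prefer A, take orb from A; A=[drum,flask,tile,mast] B=[valve,joint,hook,fin,node,peg] C=[orb]
Tick 2: prefer B, take valve from B; A=[drum,flask,tile,mast] B=[joint,hook,fin,node,peg] C=[orb,valve]
Tick 3: prefer A, take drum from A; A=[flask,tile,mast] B=[joint,hook,fin,node,peg] C=[orb,valve,drum]

Answer: A drum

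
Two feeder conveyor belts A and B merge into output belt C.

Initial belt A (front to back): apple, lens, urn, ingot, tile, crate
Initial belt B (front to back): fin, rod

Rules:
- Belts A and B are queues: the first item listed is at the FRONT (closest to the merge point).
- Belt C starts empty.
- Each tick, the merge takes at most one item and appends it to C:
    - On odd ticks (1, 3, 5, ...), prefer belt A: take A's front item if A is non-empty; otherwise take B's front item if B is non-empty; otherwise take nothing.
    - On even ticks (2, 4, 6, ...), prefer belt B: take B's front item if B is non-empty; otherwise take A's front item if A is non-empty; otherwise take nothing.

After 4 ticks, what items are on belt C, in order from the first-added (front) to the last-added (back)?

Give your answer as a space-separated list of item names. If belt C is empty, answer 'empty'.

Answer: apple fin lens rod

Derivation:
Tick 1: prefer A, take apple from A; A=[lens,urn,ingot,tile,crate] B=[fin,rod] C=[apple]
Tick 2: prefer B, take fin from B; A=[lens,urn,ingot,tile,crate] B=[rod] C=[apple,fin]
Tick 3: prefer A, take lens from A; A=[urn,ingot,tile,crate] B=[rod] C=[apple,fin,lens]
Tick 4: prefer B, take rod from B; A=[urn,ingot,tile,crate] B=[-] C=[apple,fin,lens,rod]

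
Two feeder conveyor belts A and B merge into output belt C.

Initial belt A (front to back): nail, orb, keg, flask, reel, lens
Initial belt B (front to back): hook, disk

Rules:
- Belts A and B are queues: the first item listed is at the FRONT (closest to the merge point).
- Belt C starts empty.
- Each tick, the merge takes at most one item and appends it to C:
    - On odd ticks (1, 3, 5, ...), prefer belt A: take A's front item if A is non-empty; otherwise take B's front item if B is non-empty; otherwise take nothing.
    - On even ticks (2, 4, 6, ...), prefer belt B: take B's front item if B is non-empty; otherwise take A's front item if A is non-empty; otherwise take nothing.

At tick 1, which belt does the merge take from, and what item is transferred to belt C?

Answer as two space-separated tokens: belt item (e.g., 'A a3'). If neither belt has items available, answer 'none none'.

Answer: A nail

Derivation:
Tick 1: prefer A, take nail from A; A=[orb,keg,flask,reel,lens] B=[hook,disk] C=[nail]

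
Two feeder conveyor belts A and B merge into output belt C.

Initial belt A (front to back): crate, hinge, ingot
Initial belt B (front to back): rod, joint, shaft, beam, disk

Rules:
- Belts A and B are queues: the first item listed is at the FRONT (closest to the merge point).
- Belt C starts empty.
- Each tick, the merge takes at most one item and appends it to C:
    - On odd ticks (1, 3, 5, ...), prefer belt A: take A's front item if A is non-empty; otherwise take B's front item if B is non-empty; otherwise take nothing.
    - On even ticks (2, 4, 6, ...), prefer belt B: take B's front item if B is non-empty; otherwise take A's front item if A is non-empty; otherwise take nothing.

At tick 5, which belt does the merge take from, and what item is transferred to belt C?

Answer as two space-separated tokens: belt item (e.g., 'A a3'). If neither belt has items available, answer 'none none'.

Tick 1: prefer A, take crate from A; A=[hinge,ingot] B=[rod,joint,shaft,beam,disk] C=[crate]
Tick 2: prefer B, take rod from B; A=[hinge,ingot] B=[joint,shaft,beam,disk] C=[crate,rod]
Tick 3: prefer A, take hinge from A; A=[ingot] B=[joint,shaft,beam,disk] C=[crate,rod,hinge]
Tick 4: prefer B, take joint from B; A=[ingot] B=[shaft,beam,disk] C=[crate,rod,hinge,joint]
Tick 5: prefer A, take ingot from A; A=[-] B=[shaft,beam,disk] C=[crate,rod,hinge,joint,ingot]

Answer: A ingot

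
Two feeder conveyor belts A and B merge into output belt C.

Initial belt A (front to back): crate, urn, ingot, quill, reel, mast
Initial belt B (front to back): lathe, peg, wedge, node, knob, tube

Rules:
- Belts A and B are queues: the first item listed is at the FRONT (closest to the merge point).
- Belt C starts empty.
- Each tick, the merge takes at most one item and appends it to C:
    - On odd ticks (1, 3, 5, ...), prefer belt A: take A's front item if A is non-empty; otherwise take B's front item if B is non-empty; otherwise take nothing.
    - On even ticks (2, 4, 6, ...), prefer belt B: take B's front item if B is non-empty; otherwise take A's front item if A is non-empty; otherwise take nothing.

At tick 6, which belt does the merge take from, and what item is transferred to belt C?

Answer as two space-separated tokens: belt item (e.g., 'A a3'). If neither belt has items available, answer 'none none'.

Tick 1: prefer A, take crate from A; A=[urn,ingot,quill,reel,mast] B=[lathe,peg,wedge,node,knob,tube] C=[crate]
Tick 2: prefer B, take lathe from B; A=[urn,ingot,quill,reel,mast] B=[peg,wedge,node,knob,tube] C=[crate,lathe]
Tick 3: prefer A, take urn from A; A=[ingot,quill,reel,mast] B=[peg,wedge,node,knob,tube] C=[crate,lathe,urn]
Tick 4: prefer B, take peg from B; A=[ingot,quill,reel,mast] B=[wedge,node,knob,tube] C=[crate,lathe,urn,peg]
Tick 5: prefer A, take ingot from A; A=[quill,reel,mast] B=[wedge,node,knob,tube] C=[crate,lathe,urn,peg,ingot]
Tick 6: prefer B, take wedge from B; A=[quill,reel,mast] B=[node,knob,tube] C=[crate,lathe,urn,peg,ingot,wedge]

Answer: B wedge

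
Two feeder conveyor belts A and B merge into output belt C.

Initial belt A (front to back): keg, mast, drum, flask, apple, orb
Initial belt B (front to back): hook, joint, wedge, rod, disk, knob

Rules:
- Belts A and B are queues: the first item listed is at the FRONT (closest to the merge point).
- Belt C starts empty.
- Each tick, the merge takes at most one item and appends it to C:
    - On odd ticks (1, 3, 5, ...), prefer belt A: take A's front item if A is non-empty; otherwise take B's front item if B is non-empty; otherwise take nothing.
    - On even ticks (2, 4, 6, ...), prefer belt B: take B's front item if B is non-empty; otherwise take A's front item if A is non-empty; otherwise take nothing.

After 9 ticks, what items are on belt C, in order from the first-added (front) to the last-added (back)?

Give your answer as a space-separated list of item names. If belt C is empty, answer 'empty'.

Answer: keg hook mast joint drum wedge flask rod apple

Derivation:
Tick 1: prefer A, take keg from A; A=[mast,drum,flask,apple,orb] B=[hook,joint,wedge,rod,disk,knob] C=[keg]
Tick 2: prefer B, take hook from B; A=[mast,drum,flask,apple,orb] B=[joint,wedge,rod,disk,knob] C=[keg,hook]
Tick 3: prefer A, take mast from A; A=[drum,flask,apple,orb] B=[joint,wedge,rod,disk,knob] C=[keg,hook,mast]
Tick 4: prefer B, take joint from B; A=[drum,flask,apple,orb] B=[wedge,rod,disk,knob] C=[keg,hook,mast,joint]
Tick 5: prefer A, take drum from A; A=[flask,apple,orb] B=[wedge,rod,disk,knob] C=[keg,hook,mast,joint,drum]
Tick 6: prefer B, take wedge from B; A=[flask,apple,orb] B=[rod,disk,knob] C=[keg,hook,mast,joint,drum,wedge]
Tick 7: prefer A, take flask from A; A=[apple,orb] B=[rod,disk,knob] C=[keg,hook,mast,joint,drum,wedge,flask]
Tick 8: prefer B, take rod from B; A=[apple,orb] B=[disk,knob] C=[keg,hook,mast,joint,drum,wedge,flask,rod]
Tick 9: prefer A, take apple from A; A=[orb] B=[disk,knob] C=[keg,hook,mast,joint,drum,wedge,flask,rod,apple]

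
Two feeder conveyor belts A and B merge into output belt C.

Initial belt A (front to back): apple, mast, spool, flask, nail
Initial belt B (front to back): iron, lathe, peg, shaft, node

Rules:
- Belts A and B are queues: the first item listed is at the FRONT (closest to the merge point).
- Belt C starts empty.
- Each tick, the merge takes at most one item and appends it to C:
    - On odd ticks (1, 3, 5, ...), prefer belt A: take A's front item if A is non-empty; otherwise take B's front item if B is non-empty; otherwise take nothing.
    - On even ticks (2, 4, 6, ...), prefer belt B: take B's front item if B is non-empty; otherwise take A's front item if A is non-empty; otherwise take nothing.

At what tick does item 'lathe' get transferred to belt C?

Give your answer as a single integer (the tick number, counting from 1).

Answer: 4

Derivation:
Tick 1: prefer A, take apple from A; A=[mast,spool,flask,nail] B=[iron,lathe,peg,shaft,node] C=[apple]
Tick 2: prefer B, take iron from B; A=[mast,spool,flask,nail] B=[lathe,peg,shaft,node] C=[apple,iron]
Tick 3: prefer A, take mast from A; A=[spool,flask,nail] B=[lathe,peg,shaft,node] C=[apple,iron,mast]
Tick 4: prefer B, take lathe from B; A=[spool,flask,nail] B=[peg,shaft,node] C=[apple,iron,mast,lathe]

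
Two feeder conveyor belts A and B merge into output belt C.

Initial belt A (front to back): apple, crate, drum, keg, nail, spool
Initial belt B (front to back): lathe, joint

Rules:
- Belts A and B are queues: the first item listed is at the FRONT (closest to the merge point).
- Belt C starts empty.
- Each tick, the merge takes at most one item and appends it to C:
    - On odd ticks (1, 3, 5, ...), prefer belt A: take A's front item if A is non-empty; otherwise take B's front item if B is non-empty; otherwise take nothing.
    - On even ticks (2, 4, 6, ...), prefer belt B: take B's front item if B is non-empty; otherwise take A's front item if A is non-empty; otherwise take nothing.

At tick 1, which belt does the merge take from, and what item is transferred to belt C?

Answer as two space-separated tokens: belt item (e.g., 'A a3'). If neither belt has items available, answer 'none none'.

Answer: A apple

Derivation:
Tick 1: prefer A, take apple from A; A=[crate,drum,keg,nail,spool] B=[lathe,joint] C=[apple]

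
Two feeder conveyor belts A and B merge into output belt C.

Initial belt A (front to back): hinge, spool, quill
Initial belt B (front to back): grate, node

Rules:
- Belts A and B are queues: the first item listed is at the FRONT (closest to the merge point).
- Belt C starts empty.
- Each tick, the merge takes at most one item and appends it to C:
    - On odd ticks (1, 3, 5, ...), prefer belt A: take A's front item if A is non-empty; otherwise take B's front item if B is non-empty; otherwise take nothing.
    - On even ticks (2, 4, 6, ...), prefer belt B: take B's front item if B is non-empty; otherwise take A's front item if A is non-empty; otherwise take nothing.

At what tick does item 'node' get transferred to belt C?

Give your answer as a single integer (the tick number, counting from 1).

Tick 1: prefer A, take hinge from A; A=[spool,quill] B=[grate,node] C=[hinge]
Tick 2: prefer B, take grate from B; A=[spool,quill] B=[node] C=[hinge,grate]
Tick 3: prefer A, take spool from A; A=[quill] B=[node] C=[hinge,grate,spool]
Tick 4: prefer B, take node from B; A=[quill] B=[-] C=[hinge,grate,spool,node]

Answer: 4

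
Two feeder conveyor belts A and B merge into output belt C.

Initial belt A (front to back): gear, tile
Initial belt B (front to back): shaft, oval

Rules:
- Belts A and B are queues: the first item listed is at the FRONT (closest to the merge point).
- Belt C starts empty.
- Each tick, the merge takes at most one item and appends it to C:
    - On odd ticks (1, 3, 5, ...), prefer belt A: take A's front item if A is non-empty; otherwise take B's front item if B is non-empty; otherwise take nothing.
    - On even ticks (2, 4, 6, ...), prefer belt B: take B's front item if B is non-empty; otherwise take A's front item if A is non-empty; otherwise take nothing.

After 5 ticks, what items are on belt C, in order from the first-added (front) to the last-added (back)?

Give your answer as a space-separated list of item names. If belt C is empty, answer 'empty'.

Tick 1: prefer A, take gear from A; A=[tile] B=[shaft,oval] C=[gear]
Tick 2: prefer B, take shaft from B; A=[tile] B=[oval] C=[gear,shaft]
Tick 3: prefer A, take tile from A; A=[-] B=[oval] C=[gear,shaft,tile]
Tick 4: prefer B, take oval from B; A=[-] B=[-] C=[gear,shaft,tile,oval]
Tick 5: prefer A, both empty, nothing taken; A=[-] B=[-] C=[gear,shaft,tile,oval]

Answer: gear shaft tile oval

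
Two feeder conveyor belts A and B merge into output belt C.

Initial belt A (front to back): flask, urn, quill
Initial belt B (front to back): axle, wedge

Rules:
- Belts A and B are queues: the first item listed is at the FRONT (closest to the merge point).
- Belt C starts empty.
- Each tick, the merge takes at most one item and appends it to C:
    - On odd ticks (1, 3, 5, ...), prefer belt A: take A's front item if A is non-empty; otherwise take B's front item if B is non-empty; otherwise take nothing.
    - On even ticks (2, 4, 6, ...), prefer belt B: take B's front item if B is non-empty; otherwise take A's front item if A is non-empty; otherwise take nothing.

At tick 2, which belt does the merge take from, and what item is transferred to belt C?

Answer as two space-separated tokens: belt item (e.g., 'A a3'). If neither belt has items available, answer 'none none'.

Tick 1: prefer A, take flask from A; A=[urn,quill] B=[axle,wedge] C=[flask]
Tick 2: prefer B, take axle from B; A=[urn,quill] B=[wedge] C=[flask,axle]

Answer: B axle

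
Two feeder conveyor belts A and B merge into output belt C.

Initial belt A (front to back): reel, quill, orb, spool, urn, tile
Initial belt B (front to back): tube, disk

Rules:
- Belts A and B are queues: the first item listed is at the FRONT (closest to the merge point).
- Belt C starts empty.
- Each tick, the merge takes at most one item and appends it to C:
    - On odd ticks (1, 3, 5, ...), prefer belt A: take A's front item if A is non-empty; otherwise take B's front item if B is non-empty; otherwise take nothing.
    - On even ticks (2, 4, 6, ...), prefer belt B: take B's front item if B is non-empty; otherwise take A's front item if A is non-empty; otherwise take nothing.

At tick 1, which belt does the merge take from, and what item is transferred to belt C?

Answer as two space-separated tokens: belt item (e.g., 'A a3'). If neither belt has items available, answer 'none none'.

Answer: A reel

Derivation:
Tick 1: prefer A, take reel from A; A=[quill,orb,spool,urn,tile] B=[tube,disk] C=[reel]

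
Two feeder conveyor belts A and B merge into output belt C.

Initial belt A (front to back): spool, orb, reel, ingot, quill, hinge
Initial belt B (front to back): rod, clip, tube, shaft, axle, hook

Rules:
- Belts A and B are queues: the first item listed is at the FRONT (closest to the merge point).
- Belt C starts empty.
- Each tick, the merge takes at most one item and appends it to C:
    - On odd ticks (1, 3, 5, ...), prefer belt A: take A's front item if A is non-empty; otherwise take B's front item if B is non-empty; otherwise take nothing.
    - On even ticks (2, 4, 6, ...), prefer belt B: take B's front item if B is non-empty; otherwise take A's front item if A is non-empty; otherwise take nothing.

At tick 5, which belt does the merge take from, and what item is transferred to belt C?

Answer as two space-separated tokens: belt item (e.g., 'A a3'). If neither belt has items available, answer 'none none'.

Tick 1: prefer A, take spool from A; A=[orb,reel,ingot,quill,hinge] B=[rod,clip,tube,shaft,axle,hook] C=[spool]
Tick 2: prefer B, take rod from B; A=[orb,reel,ingot,quill,hinge] B=[clip,tube,shaft,axle,hook] C=[spool,rod]
Tick 3: prefer A, take orb from A; A=[reel,ingot,quill,hinge] B=[clip,tube,shaft,axle,hook] C=[spool,rod,orb]
Tick 4: prefer B, take clip from B; A=[reel,ingot,quill,hinge] B=[tube,shaft,axle,hook] C=[spool,rod,orb,clip]
Tick 5: prefer A, take reel from A; A=[ingot,quill,hinge] B=[tube,shaft,axle,hook] C=[spool,rod,orb,clip,reel]

Answer: A reel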